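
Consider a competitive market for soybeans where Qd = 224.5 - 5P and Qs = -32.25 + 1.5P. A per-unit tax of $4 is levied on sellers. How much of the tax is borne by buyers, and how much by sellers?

Buyers bear 12/13, sellers bear 40/13

Pre-tax equilibrium: P* = 39.5, Q* = 27.
Tax on sellers shifts supply to Qs = -32.25 + 1.5(P − 4) = -38.25 + 1.5P.
224.5 - 5P = -38.25 + 1.5P gives buyer price Pb = 1051/26; sellers receive Ps = 1051/26 − 4 = 947/26.
New quantity: Q = 224.5 − 5(1051/26) = 291/13.
Buyer burden = 1051/26 − 39.5 = 12/13; seller burden = 39.5 − 947/26 = 40/13.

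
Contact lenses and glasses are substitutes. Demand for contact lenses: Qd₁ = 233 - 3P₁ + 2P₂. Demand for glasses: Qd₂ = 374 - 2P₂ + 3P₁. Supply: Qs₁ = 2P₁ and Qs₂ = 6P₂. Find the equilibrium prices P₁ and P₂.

Market 1: 233 - 3P₁ + 2P₂ = 2P₁ → 5P₁ - 2P₂ = 233.
Market 2: 8P₂ - 3P₁ = 374.
Eliminating P₂: 8×(1) + 2×(2) gives 34P₁ = 2612, so P₁ = 1306/17.
Back-substitute into (2): P₂ = (374 + 3×1306/17) / 8 = 2569/34.

P₁ = 1306/17, P₂ = 2569/34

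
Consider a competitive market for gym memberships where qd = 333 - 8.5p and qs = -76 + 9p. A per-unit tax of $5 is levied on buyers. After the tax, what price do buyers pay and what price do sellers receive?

Pre-tax equilibrium: p* = 818/35, q* = 4702/35.
Tax on buyers shifts demand to qd = 333 − 8.5(p + 5) = 290.5 - 8.5p.
290.5 - 8.5p = -76 + 9p gives seller price ps = 733/35; buyers pay pb = 733/35 + 5 = 908/35.
New quantity: q = 333 − 8.5(908/35) = 3937/35.

Buyers pay 908/35, sellers receive 733/35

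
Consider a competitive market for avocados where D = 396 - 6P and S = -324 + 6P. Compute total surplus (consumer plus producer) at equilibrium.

Equilibrium: 396 - 6P = -324 + 6P gives P* = 60, Q* = 36.
Demand choke price: P = 66; supply starts at P = 54.
CS = ½(66 − 60)(36) = 108; PS = ½(60 − 54)(36) = 108.

Total surplus = 216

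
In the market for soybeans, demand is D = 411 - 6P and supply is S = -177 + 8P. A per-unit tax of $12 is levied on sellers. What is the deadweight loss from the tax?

Pre-tax equilibrium: P* = 42, Q* = 159.
Tax on sellers shifts supply to S = -177 + 8(P − 12) = -273 + 8P.
411 - 6P = -273 + 8P gives buyer price Pb = 342/7; sellers receive Ps = 342/7 − 12 = 258/7.
New quantity: Q = 411 − 6(342/7) = 825/7.
DWL = ½ × 12 × (159 − 825/7) = 1728/7.

Deadweight loss = 1728/7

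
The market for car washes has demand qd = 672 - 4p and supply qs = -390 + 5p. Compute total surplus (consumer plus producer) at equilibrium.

Equilibrium: 672 - 4p = -390 + 5p gives p* = 118, q* = 200.
Demand choke price: p = 168; supply starts at p = 78.
CS = ½(168 − 118)(200) = 5000; PS = ½(118 − 78)(200) = 4000.

Total surplus = 9000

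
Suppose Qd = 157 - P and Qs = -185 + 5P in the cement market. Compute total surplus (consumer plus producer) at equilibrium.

Total surplus = 6000

Equilibrium: 157 - P = -185 + 5P gives P* = 57, Q* = 100.
Demand choke price: P = 157; supply starts at P = 37.
CS = ½(157 − 57)(100) = 5000; PS = ½(57 − 37)(100) = 1000.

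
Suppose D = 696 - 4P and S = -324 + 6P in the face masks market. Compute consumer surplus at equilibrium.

Equilibrium: 696 - 4P = -324 + 6P gives P* = 102, Q* = 288.
Demand choke price (D = 0): P = 174.
CS = ½(174 − 102)(288) = 10368.

Consumer surplus = 10368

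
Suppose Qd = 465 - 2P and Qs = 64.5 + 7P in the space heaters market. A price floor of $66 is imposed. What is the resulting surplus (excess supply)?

Equilibrium price would be P* = 44.5, so the floor at 66 binds.
At P = 66: Qd = 333, Qs = 526.5.
Surplus = 526.5 − 333 = 193.5.

Surplus = 193.5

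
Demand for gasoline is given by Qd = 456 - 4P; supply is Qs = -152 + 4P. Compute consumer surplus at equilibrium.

Consumer surplus = 2888

Equilibrium: 456 - 4P = -152 + 4P gives P* = 76, Q* = 152.
Demand choke price (Qd = 0): P = 114.
CS = ½(114 − 76)(152) = 2888.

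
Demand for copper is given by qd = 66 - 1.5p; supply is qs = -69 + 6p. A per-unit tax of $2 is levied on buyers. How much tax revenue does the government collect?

Pre-tax equilibrium: p* = 18, q* = 39.
Tax on buyers shifts demand to qd = 66 − 1.5(p + 2) = 63 - 1.5p.
63 - 1.5p = -69 + 6p gives seller price ps = 17.6; buyers pay pb = 17.6 + 2 = 19.6.
New quantity: q = 66 − 1.5(19.6) = 36.6.
Revenue = 2 × 36.6 = 73.2.

Tax revenue = 73.2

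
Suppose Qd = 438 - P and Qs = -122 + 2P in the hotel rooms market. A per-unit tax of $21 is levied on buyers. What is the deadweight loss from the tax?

Pre-tax equilibrium: P* = 560/3, Q* = 754/3.
Tax on buyers shifts demand to Qd = 438 − 1(P + 21) = 417 - P.
417 - P = -122 + 2P gives seller price Ps = 539/3; buyers pay Pb = 539/3 + 21 = 602/3.
New quantity: Q = 438 − 1(602/3) = 712/3.
DWL = ½ × 21 × (754/3 − 712/3) = 147.

Deadweight loss = 147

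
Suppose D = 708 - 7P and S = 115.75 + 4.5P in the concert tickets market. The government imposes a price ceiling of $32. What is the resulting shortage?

Shortage = 224.25

Equilibrium price would be P* = 51.5, so the ceiling at 32 binds.
At P = 32: D = 708 − 7(32) = 484, S = 115.75 + 4.5(32) = 259.75.
Shortage = 484 − 259.75 = 224.25.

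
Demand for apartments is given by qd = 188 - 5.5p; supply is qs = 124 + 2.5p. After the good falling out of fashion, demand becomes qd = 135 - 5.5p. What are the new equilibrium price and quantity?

p' = 1.375, q' = 127.4375

Original equilibrium: p* = 8, q* = 144.
New equilibrium: 135 - 5.5p = 124 + 2.5p, so 11 = 8p and p' = 1.375; q' = 135 − 5.5(1.375) = 127.4375.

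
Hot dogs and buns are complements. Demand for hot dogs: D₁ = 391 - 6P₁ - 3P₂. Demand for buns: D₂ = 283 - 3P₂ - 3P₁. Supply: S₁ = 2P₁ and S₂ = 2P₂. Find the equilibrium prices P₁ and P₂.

Market 1: 391 - 6P₁ - 3P₂ = 2P₁ → 8P₁ + 3P₂ = 391.
Market 2: 5P₂ + 3P₁ = 283.
Eliminating P₂: 5×(1) − 3×(2) gives 31P₁ = 1106, so P₁ = 1106/31.
Back-substitute into (2): P₂ = (283 − 3×1106/31) / 5 = 1091/31.

P₁ = 1106/31, P₂ = 1091/31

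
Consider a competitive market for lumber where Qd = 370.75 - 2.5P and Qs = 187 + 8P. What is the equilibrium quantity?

Q* = 327

Set Qd = Qs: 370.75 - 2.5P = 187 + 8P.
183.75 = 10.5P, so P* = 17.5.
Q* = 370.75 − 2.5(17.5) = 327.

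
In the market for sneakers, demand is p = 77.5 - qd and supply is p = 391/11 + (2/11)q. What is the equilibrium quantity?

Set the two price expressions equal: 77.5 - q = 391/11 + (2/11)q.
923/22 = (13/11)q, so q* = 35.5.
p* = 77.5 − (1)(35.5) = 42.

q* = 35.5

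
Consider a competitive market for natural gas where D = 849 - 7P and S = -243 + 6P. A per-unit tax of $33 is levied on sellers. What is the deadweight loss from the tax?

Pre-tax equilibrium: P* = 84, Q* = 261.
Tax on sellers shifts supply to S = -243 + 6(P − 33) = -441 + 6P.
849 - 7P = -441 + 6P gives buyer price Pb = 1290/13; sellers receive Ps = 1290/13 − 33 = 861/13.
New quantity: Q = 849 − 7(1290/13) = 2007/13.
DWL = ½ × 33 × (261 − 2007/13) = 22869/13.

Deadweight loss = 22869/13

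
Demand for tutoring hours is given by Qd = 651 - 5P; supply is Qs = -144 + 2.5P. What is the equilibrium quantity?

Set Qd = Qs: 651 - 5P = -144 + 2.5P.
795 = 7.5P, so P* = 106.
Q* = 651 − 5(106) = 121.

Q* = 121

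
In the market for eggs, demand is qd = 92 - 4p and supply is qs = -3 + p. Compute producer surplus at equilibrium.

Producer surplus = 128

Equilibrium: 92 - 4p = -3 + p gives p* = 19, q* = 16.
Supply starts at p = 3 (where qs = 0).
PS = ½(19 − 3)(16) = 128.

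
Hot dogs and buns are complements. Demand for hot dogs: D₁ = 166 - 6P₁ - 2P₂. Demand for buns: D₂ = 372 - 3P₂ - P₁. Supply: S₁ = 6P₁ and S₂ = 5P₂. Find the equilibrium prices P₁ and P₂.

P₁ = 292/47, P₂ = 2149/47

Market 1: 166 - 6P₁ - 2P₂ = 6P₁ → 12P₁ + 2P₂ = 166.
Market 2: 8P₂ + P₁ = 372.
Eliminating P₂: 8×(1) − 2×(2) gives 94P₁ = 584, so P₁ = 292/47.
Back-substitute into (2): P₂ = (372 − 1×292/47) / 8 = 2149/47.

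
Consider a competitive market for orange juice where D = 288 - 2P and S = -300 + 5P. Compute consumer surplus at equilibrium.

Equilibrium: 288 - 2P = -300 + 5P gives P* = 84, Q* = 120.
Demand choke price (D = 0): P = 144.
CS = ½(144 − 84)(120) = 3600.

Consumer surplus = 3600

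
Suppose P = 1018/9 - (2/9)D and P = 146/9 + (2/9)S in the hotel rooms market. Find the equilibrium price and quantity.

Set the two price expressions equal: 1018/9 - (2/9)Q = 146/9 + (2/9)Q.
872/9 = (4/9)Q, so Q* = 218.
P* = 1018/9 − (2/9)(218) = 194/3.

P* = 194/3, Q* = 218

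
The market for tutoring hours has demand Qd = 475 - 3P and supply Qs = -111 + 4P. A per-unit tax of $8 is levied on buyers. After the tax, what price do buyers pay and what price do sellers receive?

Pre-tax equilibrium: P* = 586/7, Q* = 1567/7.
Tax on buyers shifts demand to Qd = 475 − 3(P + 8) = 451 - 3P.
451 - 3P = -111 + 4P gives seller price Ps = 562/7; buyers pay Pb = 562/7 + 8 = 618/7.
New quantity: Q = 475 − 3(618/7) = 1471/7.

Buyers pay 618/7, sellers receive 562/7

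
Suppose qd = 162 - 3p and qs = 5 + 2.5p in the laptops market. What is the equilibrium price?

p* = 314/11

Set qd = qs: 162 - 3p = 5 + 2.5p.
157 = 5.5p, so p* = 314/11.
q* = 162 − 3(314/11) = 840/11.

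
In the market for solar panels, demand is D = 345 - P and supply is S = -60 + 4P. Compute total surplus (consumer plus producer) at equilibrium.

Total surplus = 43560

Equilibrium: 345 - P = -60 + 4P gives P* = 81, Q* = 264.
Demand choke price: P = 345; supply starts at P = 15.
CS = ½(345 − 81)(264) = 34848; PS = ½(81 − 15)(264) = 8712.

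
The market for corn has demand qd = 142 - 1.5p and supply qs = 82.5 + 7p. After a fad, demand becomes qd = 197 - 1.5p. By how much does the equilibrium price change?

Δp = 110/17

Original equilibrium: p* = 7, q* = 131.5.
New equilibrium: 197 - 1.5p = 82.5 + 7p, so 114.5 = 8.5p and p' = 229/17; q' = 197 − 1.5(229/17) = 6011/34.
Change in price: 229/17 − 7 = 110/17.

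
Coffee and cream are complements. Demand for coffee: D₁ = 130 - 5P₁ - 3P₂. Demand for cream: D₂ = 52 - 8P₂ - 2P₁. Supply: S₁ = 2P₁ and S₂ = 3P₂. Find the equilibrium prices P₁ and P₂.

Market 1: 130 - 5P₁ - 3P₂ = 2P₁ → 7P₁ + 3P₂ = 130.
Market 2: 11P₂ + 2P₁ = 52.
Eliminating P₂: 11×(1) − 3×(2) gives 71P₁ = 1274, so P₁ = 1274/71.
Back-substitute into (2): P₂ = (52 − 2×1274/71) / 11 = 104/71.

P₁ = 1274/71, P₂ = 104/71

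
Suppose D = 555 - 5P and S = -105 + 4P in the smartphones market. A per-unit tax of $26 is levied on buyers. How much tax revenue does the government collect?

Tax revenue = 30550/9

Pre-tax equilibrium: P* = 220/3, Q* = 565/3.
Tax on buyers shifts demand to D = 555 − 5(P + 26) = 425 - 5P.
425 - 5P = -105 + 4P gives seller price Ps = 530/9; buyers pay Pb = 530/9 + 26 = 764/9.
New quantity: Q = 555 − 5(764/9) = 1175/9.
Revenue = 26 × 1175/9 = 30550/9.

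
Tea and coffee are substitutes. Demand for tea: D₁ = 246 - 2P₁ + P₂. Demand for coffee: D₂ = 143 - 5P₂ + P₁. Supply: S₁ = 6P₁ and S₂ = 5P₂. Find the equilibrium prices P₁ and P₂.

Market 1: 246 - 2P₁ + P₂ = 6P₁ → 8P₁ - P₂ = 246.
Market 2: 10P₂ - P₁ = 143.
Eliminating P₂: 10×(1) + 1×(2) gives 79P₁ = 2603, so P₁ = 2603/79.
Back-substitute into (2): P₂ = (143 + 1×2603/79) / 10 = 1390/79.

P₁ = 2603/79, P₂ = 1390/79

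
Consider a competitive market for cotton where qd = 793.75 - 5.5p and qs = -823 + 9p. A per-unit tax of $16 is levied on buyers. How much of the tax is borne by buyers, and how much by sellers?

Buyers bear 288/29, sellers bear 176/29

Pre-tax equilibrium: p* = 111.5, q* = 180.5.
Tax on buyers shifts demand to qd = 793.75 − 5.5(p + 16) = 705.75 - 5.5p.
705.75 - 5.5p = -823 + 9p gives seller price ps = 6115/58; buyers pay pb = 6115/58 + 16 = 7043/58.
New quantity: q = 793.75 − 5.5(7043/58) = 7301/58.
Buyer burden = 7043/58 − 111.5 = 288/29; seller burden = 111.5 − 6115/58 = 176/29.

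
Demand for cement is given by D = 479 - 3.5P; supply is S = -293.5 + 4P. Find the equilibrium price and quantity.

P* = 103, Q* = 118.5

Set D = S: 479 - 3.5P = -293.5 + 4P.
772.5 = 7.5P, so P* = 103.
Q* = 479 − 3.5(103) = 118.5.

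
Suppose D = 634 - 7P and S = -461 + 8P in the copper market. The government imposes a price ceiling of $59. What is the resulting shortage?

Shortage = 210

Equilibrium price would be P* = 73, so the ceiling at 59 binds.
At P = 59: D = 634 − 7(59) = 221, S = -461 + 8(59) = 11.
Shortage = 221 − 11 = 210.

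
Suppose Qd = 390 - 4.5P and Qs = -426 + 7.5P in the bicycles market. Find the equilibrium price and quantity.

P* = 68, Q* = 84

Set Qd = Qs: 390 - 4.5P = -426 + 7.5P.
816 = 12P, so P* = 68.
Q* = 390 − 4.5(68) = 84.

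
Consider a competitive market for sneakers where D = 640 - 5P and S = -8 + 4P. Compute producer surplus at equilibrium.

Equilibrium: 640 - 5P = -8 + 4P gives P* = 72, Q* = 280.
Supply starts at P = 2 (where S = 0).
PS = ½(72 − 2)(280) = 9800.

Producer surplus = 9800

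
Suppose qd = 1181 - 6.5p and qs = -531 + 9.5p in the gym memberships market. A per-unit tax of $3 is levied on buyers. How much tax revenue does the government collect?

Tax revenue = 1421.765625

Pre-tax equilibrium: p* = 107, q* = 485.5.
Tax on buyers shifts demand to qd = 1181 − 6.5(p + 3) = 1161.5 - 6.5p.
1161.5 - 6.5p = -531 + 9.5p gives seller price ps = 105.78125; buyers pay pb = 105.78125 + 3 = 108.78125.
New quantity: q = 1181 − 6.5(108.78125) = 473.921875.
Revenue = 3 × 473.921875 = 1421.765625.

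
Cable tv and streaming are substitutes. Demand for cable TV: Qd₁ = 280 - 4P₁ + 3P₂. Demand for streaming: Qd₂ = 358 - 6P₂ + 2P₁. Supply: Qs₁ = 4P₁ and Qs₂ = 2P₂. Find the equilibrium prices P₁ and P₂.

Market 1: 280 - 4P₁ + 3P₂ = 4P₁ → 8P₁ - 3P₂ = 280.
Market 2: 8P₂ - 2P₁ = 358.
Eliminating P₂: 8×(1) + 3×(2) gives 58P₁ = 3314, so P₁ = 1657/29.
Back-substitute into (2): P₂ = (358 + 2×1657/29) / 8 = 1712/29.

P₁ = 1657/29, P₂ = 1712/29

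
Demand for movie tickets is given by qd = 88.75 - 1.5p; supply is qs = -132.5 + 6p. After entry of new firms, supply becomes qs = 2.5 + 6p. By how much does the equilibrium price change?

Δp = -18

Original equilibrium: p* = 29.5, q* = 44.5.
New equilibrium: 88.75 - 1.5p = 2.5 + 6p, so 86.25 = 7.5p and p' = 11.5; q' = 88.75 − 1.5(11.5) = 71.5.
Change in price: 11.5 − 29.5 = -18.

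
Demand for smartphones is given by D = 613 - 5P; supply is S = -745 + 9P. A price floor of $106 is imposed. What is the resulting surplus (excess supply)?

Equilibrium price would be P* = 97, so the floor at 106 binds.
At P = 106: D = 83, S = 209.
Surplus = 209 − 83 = 126.

Surplus = 126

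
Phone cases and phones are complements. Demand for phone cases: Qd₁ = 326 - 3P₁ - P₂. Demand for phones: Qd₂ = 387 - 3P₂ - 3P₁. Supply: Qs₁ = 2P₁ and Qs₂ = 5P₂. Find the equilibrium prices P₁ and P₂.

Market 1: 326 - 3P₁ - P₂ = 2P₁ → 5P₁ + P₂ = 326.
Market 2: 8P₂ + 3P₁ = 387.
Eliminating P₂: 8×(1) − 1×(2) gives 37P₁ = 2221, so P₁ = 2221/37.
Back-substitute into (2): P₂ = (387 − 3×2221/37) / 8 = 957/37.

P₁ = 2221/37, P₂ = 957/37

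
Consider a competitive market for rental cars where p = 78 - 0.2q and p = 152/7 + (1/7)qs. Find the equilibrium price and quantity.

Set the two price expressions equal: 78 - 0.2q = 152/7 + (1/7)q.
394/7 = (12/35)q, so q* = 985/6.
p* = 78 − (0.2)(985/6) = 271/6.

p* = 271/6, q* = 985/6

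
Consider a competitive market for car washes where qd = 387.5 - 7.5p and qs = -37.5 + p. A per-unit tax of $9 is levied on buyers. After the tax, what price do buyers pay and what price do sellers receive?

Buyers pay 868/17, sellers receive 715/17

Pre-tax equilibrium: p* = 50, q* = 12.5.
Tax on buyers shifts demand to qd = 387.5 − 7.5(p + 9) = 320 - 7.5p.
320 - 7.5p = -37.5 + p gives seller price ps = 715/17; buyers pay pb = 715/17 + 9 = 868/17.
New quantity: q = 387.5 − 7.5(868/17) = 155/34.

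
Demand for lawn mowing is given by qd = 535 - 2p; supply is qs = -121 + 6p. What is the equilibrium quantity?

q* = 371

Set qd = qs: 535 - 2p = -121 + 6p.
656 = 8p, so p* = 82.
q* = 535 − 2(82) = 371.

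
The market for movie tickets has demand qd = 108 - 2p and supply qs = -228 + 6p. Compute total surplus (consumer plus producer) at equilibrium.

Equilibrium: 108 - 2p = -228 + 6p gives p* = 42, q* = 24.
Demand choke price: p = 54; supply starts at p = 38.
CS = ½(54 − 42)(24) = 144; PS = ½(42 − 38)(24) = 48.

Total surplus = 192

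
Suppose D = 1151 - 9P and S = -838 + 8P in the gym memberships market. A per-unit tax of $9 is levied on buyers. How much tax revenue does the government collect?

Pre-tax equilibrium: P* = 117, Q* = 98.
Tax on buyers shifts demand to D = 1151 − 9(P + 9) = 1070 - 9P.
1070 - 9P = -838 + 8P gives seller price Ps = 1908/17; buyers pay Pb = 1908/17 + 9 = 2061/17.
New quantity: Q = 1151 − 9(2061/17) = 1018/17.
Revenue = 9 × 1018/17 = 9162/17.

Tax revenue = 9162/17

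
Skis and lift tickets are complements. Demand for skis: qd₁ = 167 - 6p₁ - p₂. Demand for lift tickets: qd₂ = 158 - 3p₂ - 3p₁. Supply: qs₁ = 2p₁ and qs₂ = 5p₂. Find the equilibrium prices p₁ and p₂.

p₁ = 1178/61, p₂ = 763/61

Market 1: 167 - 6p₁ - p₂ = 2p₁ → 8p₁ + p₂ = 167.
Market 2: 8p₂ + 3p₁ = 158.
Eliminating p₂: 8×(1) − 1×(2) gives 61p₁ = 1178, so p₁ = 1178/61.
Back-substitute into (2): p₂ = (158 − 3×1178/61) / 8 = 763/61.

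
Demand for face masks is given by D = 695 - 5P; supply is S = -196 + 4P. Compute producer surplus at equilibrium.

Equilibrium: 695 - 5P = -196 + 4P gives P* = 99, Q* = 200.
Supply starts at P = 49 (where S = 0).
PS = ½(99 − 49)(200) = 5000.

Producer surplus = 5000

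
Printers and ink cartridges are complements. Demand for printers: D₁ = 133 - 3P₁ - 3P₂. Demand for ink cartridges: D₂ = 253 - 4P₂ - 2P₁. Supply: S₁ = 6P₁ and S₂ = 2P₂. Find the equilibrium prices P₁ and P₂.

P₁ = 0.8125, P₂ = 2011/48

Market 1: 133 - 3P₁ - 3P₂ = 6P₁ → 9P₁ + 3P₂ = 133.
Market 2: 6P₂ + 2P₁ = 253.
Eliminating P₂: 6×(1) − 3×(2) gives 48P₁ = 39, so P₁ = 0.8125.
Back-substitute into (2): P₂ = (253 − 2×0.8125) / 6 = 2011/48.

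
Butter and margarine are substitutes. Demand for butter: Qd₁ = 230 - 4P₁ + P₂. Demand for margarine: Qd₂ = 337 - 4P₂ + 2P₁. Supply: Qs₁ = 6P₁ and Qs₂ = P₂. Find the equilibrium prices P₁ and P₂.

Market 1: 230 - 4P₁ + P₂ = 6P₁ → 10P₁ - P₂ = 230.
Market 2: 5P₂ - 2P₁ = 337.
Eliminating P₂: 5×(1) + 1×(2) gives 48P₁ = 1487, so P₁ = 1487/48.
Back-substitute into (2): P₂ = (337 + 2×1487/48) / 5 = 1915/24.

P₁ = 1487/48, P₂ = 1915/24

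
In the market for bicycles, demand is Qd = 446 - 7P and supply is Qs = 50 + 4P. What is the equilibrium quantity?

Set Qd = Qs: 446 - 7P = 50 + 4P.
396 = 11P, so P* = 36.
Q* = 446 − 7(36) = 194.

Q* = 194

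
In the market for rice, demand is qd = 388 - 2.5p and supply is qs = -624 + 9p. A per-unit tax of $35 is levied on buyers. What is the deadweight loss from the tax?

Pre-tax equilibrium: p* = 88, q* = 168.
Tax on buyers shifts demand to qd = 388 − 2.5(p + 35) = 300.5 - 2.5p.
300.5 - 2.5p = -624 + 9p gives seller price ps = 1849/23; buyers pay pb = 1849/23 + 35 = 2654/23.
New quantity: q = 388 − 2.5(2654/23) = 2289/23.
DWL = ½ × 35 × (168 − 2289/23) = 55125/46.

Deadweight loss = 55125/46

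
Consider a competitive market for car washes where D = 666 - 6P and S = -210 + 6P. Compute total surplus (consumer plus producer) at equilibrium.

Equilibrium: 666 - 6P = -210 + 6P gives P* = 73, Q* = 228.
Demand choke price: P = 111; supply starts at P = 35.
CS = ½(111 − 73)(228) = 4332; PS = ½(73 − 35)(228) = 4332.

Total surplus = 8664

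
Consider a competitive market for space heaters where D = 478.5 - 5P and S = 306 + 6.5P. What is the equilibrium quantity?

Set D = S: 478.5 - 5P = 306 + 6.5P.
172.5 = 11.5P, so P* = 15.
Q* = 478.5 − 5(15) = 403.5.

Q* = 403.5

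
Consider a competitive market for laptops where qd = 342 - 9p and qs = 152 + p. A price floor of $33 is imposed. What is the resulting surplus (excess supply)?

Equilibrium price would be p* = 19, so the floor at 33 binds.
At p = 33: qd = 45, qs = 185.
Surplus = 185 − 45 = 140.

Surplus = 140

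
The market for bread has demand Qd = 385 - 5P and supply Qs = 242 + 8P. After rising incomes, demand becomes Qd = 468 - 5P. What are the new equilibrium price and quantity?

P' = 226/13, Q' = 4954/13

Original equilibrium: P* = 11, Q* = 330.
New equilibrium: 468 - 5P = 242 + 8P, so 226 = 13P and P' = 226/13; Q' = 468 − 5(226/13) = 4954/13.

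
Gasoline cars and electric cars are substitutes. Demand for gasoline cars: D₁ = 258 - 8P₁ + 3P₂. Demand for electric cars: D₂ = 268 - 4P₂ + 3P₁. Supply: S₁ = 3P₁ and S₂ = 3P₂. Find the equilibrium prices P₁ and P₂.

P₁ = 1305/34, P₂ = 1861/34

Market 1: 258 - 8P₁ + 3P₂ = 3P₁ → 11P₁ - 3P₂ = 258.
Market 2: 7P₂ - 3P₁ = 268.
Eliminating P₂: 7×(1) + 3×(2) gives 68P₁ = 2610, so P₁ = 1305/34.
Back-substitute into (2): P₂ = (268 + 3×1305/34) / 7 = 1861/34.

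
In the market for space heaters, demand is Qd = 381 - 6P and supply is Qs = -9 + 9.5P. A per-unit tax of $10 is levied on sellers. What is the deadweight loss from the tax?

Deadweight loss = 5700/31

Pre-tax equilibrium: P* = 780/31, Q* = 7131/31.
Tax on sellers shifts supply to Qs = -9 + 9.5(P − 10) = -104 + 9.5P.
381 - 6P = -104 + 9.5P gives buyer price Pb = 970/31; sellers receive Ps = 970/31 − 10 = 660/31.
New quantity: Q = 381 − 6(970/31) = 5991/31.
DWL = ½ × 10 × (7131/31 − 5991/31) = 5700/31.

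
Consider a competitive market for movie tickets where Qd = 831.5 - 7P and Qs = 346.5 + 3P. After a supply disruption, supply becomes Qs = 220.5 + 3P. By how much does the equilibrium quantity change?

ΔQ = -88.2

Original equilibrium: P* = 48.5, Q* = 492.
New equilibrium: 831.5 - 7P = 220.5 + 3P, so 611 = 10P and P' = 61.1; Q' = 831.5 − 7(61.1) = 403.8.
Change in quantity: 403.8 − 492 = -88.2.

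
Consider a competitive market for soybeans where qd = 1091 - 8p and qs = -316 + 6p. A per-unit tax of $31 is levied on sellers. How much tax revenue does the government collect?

Pre-tax equilibrium: p* = 100.5, q* = 287.
Tax on sellers shifts supply to qs = -316 + 6(p − 31) = -502 + 6p.
1091 - 8p = -502 + 6p gives buyer price pb = 1593/14; sellers receive ps = 1593/14 − 31 = 1159/14.
New quantity: q = 1091 − 8(1593/14) = 1265/7.
Revenue = 31 × 1265/7 = 39215/7.

Tax revenue = 39215/7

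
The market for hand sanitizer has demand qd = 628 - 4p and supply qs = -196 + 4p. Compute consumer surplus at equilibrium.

Equilibrium: 628 - 4p = -196 + 4p gives p* = 103, q* = 216.
Demand choke price (qd = 0): p = 157.
CS = ½(157 − 103)(216) = 5832.

Consumer surplus = 5832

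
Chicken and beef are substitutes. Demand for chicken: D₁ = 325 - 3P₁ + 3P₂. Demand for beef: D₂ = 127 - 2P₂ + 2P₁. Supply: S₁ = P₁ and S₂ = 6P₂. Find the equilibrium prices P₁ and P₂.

Market 1: 325 - 3P₁ + 3P₂ = P₁ → 4P₁ - 3P₂ = 325.
Market 2: 8P₂ - 2P₁ = 127.
Eliminating P₂: 8×(1) + 3×(2) gives 26P₁ = 2981, so P₁ = 2981/26.
Back-substitute into (2): P₂ = (127 + 2×2981/26) / 8 = 579/13.

P₁ = 2981/26, P₂ = 579/13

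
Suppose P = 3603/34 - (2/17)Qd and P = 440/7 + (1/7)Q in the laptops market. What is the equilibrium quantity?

Q* = 165.5

Set the two price expressions equal: 3603/34 - (2/17)Q = 440/7 + (1/7)Q.
10261/238 = (31/119)Q, so Q* = 165.5.
P* = 3603/34 − (2/17)(165.5) = 86.5.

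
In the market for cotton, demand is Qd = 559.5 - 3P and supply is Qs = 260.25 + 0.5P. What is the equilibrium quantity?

Q* = 303

Set Qd = Qs: 559.5 - 3P = 260.25 + 0.5P.
299.25 = 3.5P, so P* = 85.5.
Q* = 559.5 − 3(85.5) = 303.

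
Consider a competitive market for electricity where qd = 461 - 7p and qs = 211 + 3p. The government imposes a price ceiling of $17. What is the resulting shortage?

Shortage = 80

Equilibrium price would be p* = 25, so the ceiling at 17 binds.
At p = 17: qd = 461 − 7(17) = 342, qs = 211 + 3(17) = 262.
Shortage = 342 − 262 = 80.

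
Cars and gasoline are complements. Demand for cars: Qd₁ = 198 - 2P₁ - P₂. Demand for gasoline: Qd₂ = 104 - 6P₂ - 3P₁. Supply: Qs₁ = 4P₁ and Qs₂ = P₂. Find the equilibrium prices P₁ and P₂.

P₁ = 1282/39, P₂ = 10/13

Market 1: 198 - 2P₁ - P₂ = 4P₁ → 6P₁ + P₂ = 198.
Market 2: 7P₂ + 3P₁ = 104.
Eliminating P₂: 7×(1) − 1×(2) gives 39P₁ = 1282, so P₁ = 1282/39.
Back-substitute into (2): P₂ = (104 − 3×1282/39) / 7 = 10/13.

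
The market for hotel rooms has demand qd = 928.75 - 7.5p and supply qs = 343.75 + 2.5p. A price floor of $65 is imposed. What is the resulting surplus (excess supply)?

Surplus = 65

Equilibrium price would be p* = 58.5, so the floor at 65 binds.
At p = 65: qd = 441.25, qs = 506.25.
Surplus = 506.25 − 441.25 = 65.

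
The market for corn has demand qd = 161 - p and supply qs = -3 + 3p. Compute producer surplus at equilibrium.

Producer surplus = 2400

Equilibrium: 161 - p = -3 + 3p gives p* = 41, q* = 120.
Supply starts at p = 1 (where qs = 0).
PS = ½(41 − 1)(120) = 2400.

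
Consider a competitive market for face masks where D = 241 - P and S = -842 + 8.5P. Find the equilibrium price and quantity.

P* = 114, Q* = 127

Set D = S: 241 - P = -842 + 8.5P.
1083 = 9.5P, so P* = 114.
Q* = 241 − 1(114) = 127.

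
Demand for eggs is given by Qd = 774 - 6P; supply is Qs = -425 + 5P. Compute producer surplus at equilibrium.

Equilibrium: 774 - 6P = -425 + 5P gives P* = 109, Q* = 120.
Supply starts at P = 85 (where Qs = 0).
PS = ½(109 − 85)(120) = 1440.

Producer surplus = 1440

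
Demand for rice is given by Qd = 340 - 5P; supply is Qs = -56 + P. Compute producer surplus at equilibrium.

Equilibrium: 340 - 5P = -56 + P gives P* = 66, Q* = 10.
Supply starts at P = 56 (where Qs = 0).
PS = ½(66 − 56)(10) = 50.

Producer surplus = 50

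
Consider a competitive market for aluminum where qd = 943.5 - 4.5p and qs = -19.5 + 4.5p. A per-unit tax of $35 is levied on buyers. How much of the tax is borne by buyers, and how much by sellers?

Pre-tax equilibrium: p* = 107, q* = 462.
Tax on buyers shifts demand to qd = 943.5 − 4.5(p + 35) = 786 - 4.5p.
786 - 4.5p = -19.5 + 4.5p gives seller price ps = 89.5; buyers pay pb = 89.5 + 35 = 124.5.
New quantity: q = 943.5 − 4.5(124.5) = 383.25.
Buyer burden = 124.5 − 107 = 17.5; seller burden = 107 − 89.5 = 17.5.

Buyers bear $17.5, sellers bear $17.5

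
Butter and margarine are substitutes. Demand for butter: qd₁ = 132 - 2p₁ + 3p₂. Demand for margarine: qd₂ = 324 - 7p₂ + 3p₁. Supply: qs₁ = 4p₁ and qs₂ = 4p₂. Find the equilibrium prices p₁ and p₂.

p₁ = 808/19, p₂ = 780/19

Market 1: 132 - 2p₁ + 3p₂ = 4p₁ → 6p₁ - 3p₂ = 132.
Market 2: 11p₂ - 3p₁ = 324.
Eliminating p₂: 11×(1) + 3×(2) gives 57p₁ = 2424, so p₁ = 808/19.
Back-substitute into (2): p₂ = (324 + 3×808/19) / 11 = 780/19.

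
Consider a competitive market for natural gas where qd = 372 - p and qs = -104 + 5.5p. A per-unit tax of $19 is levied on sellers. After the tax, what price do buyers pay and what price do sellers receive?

Buyers pay 1161/13, sellers receive 914/13

Pre-tax equilibrium: p* = 952/13, q* = 3884/13.
Tax on sellers shifts supply to qs = -104 + 5.5(p − 19) = -208.5 + 5.5p.
372 - p = -208.5 + 5.5p gives buyer price pb = 1161/13; sellers receive ps = 1161/13 − 19 = 914/13.
New quantity: q = 372 − 1(1161/13) = 3675/13.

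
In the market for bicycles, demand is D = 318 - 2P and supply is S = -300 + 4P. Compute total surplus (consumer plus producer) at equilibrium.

Equilibrium: 318 - 2P = -300 + 4P gives P* = 103, Q* = 112.
Demand choke price: P = 159; supply starts at P = 75.
CS = ½(159 − 103)(112) = 3136; PS = ½(103 − 75)(112) = 1568.

Total surplus = 4704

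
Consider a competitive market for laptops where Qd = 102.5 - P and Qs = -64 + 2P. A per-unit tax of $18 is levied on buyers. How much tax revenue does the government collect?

Tax revenue = 630

Pre-tax equilibrium: P* = 55.5, Q* = 47.
Tax on buyers shifts demand to Qd = 102.5 − 1(P + 18) = 84.5 - P.
84.5 - P = -64 + 2P gives seller price Ps = 49.5; buyers pay Pb = 49.5 + 18 = 67.5.
New quantity: Q = 102.5 − 1(67.5) = 35.
Revenue = 18 × 35 = 630.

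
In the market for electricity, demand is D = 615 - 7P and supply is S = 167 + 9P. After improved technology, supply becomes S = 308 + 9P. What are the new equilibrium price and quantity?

Original equilibrium: P* = 28, Q* = 419.
New equilibrium: 615 - 7P = 308 + 9P, so 307 = 16P and P' = 19.1875; Q' = 615 − 7(19.1875) = 480.6875.

P' = 19.1875, Q' = 480.6875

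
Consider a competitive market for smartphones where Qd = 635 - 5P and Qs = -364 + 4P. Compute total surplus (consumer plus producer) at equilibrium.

Total surplus = 1440

Equilibrium: 635 - 5P = -364 + 4P gives P* = 111, Q* = 80.
Demand choke price: P = 127; supply starts at P = 91.
CS = ½(127 − 111)(80) = 640; PS = ½(111 − 91)(80) = 800.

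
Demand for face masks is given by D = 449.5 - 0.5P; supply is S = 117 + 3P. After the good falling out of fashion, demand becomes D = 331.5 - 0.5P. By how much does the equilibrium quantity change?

ΔQ = -708/7

Original equilibrium: P* = 95, Q* = 402.
New equilibrium: 331.5 - 0.5P = 117 + 3P, so 214.5 = 3.5P and P' = 429/7; Q' = 331.5 − 0.5(429/7) = 2106/7.
Change in quantity: 2106/7 − 402 = -708/7.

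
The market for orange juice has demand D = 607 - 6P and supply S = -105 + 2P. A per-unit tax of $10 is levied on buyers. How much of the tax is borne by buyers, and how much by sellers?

Buyers bear $2.5, sellers bear $7.5

Pre-tax equilibrium: P* = 89, Q* = 73.
Tax on buyers shifts demand to D = 607 − 6(P + 10) = 547 - 6P.
547 - 6P = -105 + 2P gives seller price Ps = 81.5; buyers pay Pb = 81.5 + 10 = 91.5.
New quantity: Q = 607 − 6(91.5) = 58.
Buyer burden = 91.5 − 89 = 2.5; seller burden = 89 − 81.5 = 7.5.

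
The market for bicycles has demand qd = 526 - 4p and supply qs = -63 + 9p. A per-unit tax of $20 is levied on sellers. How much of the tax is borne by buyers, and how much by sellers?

Buyers bear 180/13, sellers bear 80/13

Pre-tax equilibrium: p* = 589/13, q* = 4482/13.
Tax on sellers shifts supply to qs = -63 + 9(p − 20) = -243 + 9p.
526 - 4p = -243 + 9p gives buyer price pb = 769/13; sellers receive ps = 769/13 − 20 = 509/13.
New quantity: q = 526 − 4(769/13) = 3762/13.
Buyer burden = 769/13 − 589/13 = 180/13; seller burden = 589/13 − 509/13 = 80/13.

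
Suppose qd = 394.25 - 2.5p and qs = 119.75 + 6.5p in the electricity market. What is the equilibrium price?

Set qd = qs: 394.25 - 2.5p = 119.75 + 6.5p.
274.5 = 9p, so p* = 30.5.
q* = 394.25 − 2.5(30.5) = 318.

p* = 30.5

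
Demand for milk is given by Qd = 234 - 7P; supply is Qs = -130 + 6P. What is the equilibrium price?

P* = 28

Set Qd = Qs: 234 - 7P = -130 + 6P.
364 = 13P, so P* = 28.
Q* = 234 − 7(28) = 38.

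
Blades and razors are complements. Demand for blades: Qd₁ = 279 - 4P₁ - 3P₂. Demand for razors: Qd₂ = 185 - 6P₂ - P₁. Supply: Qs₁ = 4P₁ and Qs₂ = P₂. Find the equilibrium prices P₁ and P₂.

P₁ = 1398/53, P₂ = 1201/53

Market 1: 279 - 4P₁ - 3P₂ = 4P₁ → 8P₁ + 3P₂ = 279.
Market 2: 7P₂ + P₁ = 185.
Eliminating P₂: 7×(1) − 3×(2) gives 53P₁ = 1398, so P₁ = 1398/53.
Back-substitute into (2): P₂ = (185 − 1×1398/53) / 7 = 1201/53.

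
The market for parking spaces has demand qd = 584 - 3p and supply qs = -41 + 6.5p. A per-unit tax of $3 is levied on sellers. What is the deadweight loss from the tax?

Deadweight loss = 351/38

Pre-tax equilibrium: p* = 1250/19, q* = 7346/19.
Tax on sellers shifts supply to qs = -41 + 6.5(p − 3) = -60.5 + 6.5p.
584 - 3p = -60.5 + 6.5p gives buyer price pb = 1289/19; sellers receive ps = 1289/19 − 3 = 1232/19.
New quantity: q = 584 − 3(1289/19) = 7229/19.
DWL = ½ × 3 × (7346/19 − 7229/19) = 351/38.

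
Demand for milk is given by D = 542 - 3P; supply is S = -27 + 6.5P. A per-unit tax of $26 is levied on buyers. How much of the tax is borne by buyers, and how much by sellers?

Pre-tax equilibrium: P* = 1138/19, Q* = 6884/19.
Tax on buyers shifts demand to D = 542 − 3(P + 26) = 464 - 3P.
464 - 3P = -27 + 6.5P gives seller price Ps = 982/19; buyers pay Pb = 982/19 + 26 = 1476/19.
New quantity: Q = 542 − 3(1476/19) = 5870/19.
Buyer burden = 1476/19 − 1138/19 = 338/19; seller burden = 1138/19 − 982/19 = 156/19.

Buyers bear 338/19, sellers bear 156/19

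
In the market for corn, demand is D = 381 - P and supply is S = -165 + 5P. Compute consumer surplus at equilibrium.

Consumer surplus = 42050

Equilibrium: 381 - P = -165 + 5P gives P* = 91, Q* = 290.
Demand choke price (D = 0): P = 381.
CS = ½(381 − 91)(290) = 42050.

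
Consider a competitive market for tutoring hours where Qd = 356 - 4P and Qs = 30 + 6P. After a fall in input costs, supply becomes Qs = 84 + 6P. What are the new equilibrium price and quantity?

Original equilibrium: P* = 32.6, Q* = 225.6.
New equilibrium: 356 - 4P = 84 + 6P, so 272 = 10P and P' = 27.2; Q' = 356 − 4(27.2) = 247.2.

P' = 27.2, Q' = 247.2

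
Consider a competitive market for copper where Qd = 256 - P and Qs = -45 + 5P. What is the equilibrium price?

P* = 301/6

Set Qd = Qs: 256 - P = -45 + 5P.
301 = 6P, so P* = 301/6.
Q* = 256 − 1(301/6) = 1235/6.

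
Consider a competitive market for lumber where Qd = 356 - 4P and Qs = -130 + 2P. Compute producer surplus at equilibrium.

Producer surplus = 256

Equilibrium: 356 - 4P = -130 + 2P gives P* = 81, Q* = 32.
Supply starts at P = 65 (where Qs = 0).
PS = ½(81 − 65)(32) = 256.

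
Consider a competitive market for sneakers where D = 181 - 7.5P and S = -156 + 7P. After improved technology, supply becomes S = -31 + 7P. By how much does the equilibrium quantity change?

ΔQ = 1875/29

Original equilibrium: P* = 674/29, Q* = 194/29.
New equilibrium: 181 - 7.5P = -31 + 7P, so 212 = 14.5P and P' = 424/29; Q' = 181 − 7.5(424/29) = 2069/29.
Change in quantity: 2069/29 − 194/29 = 1875/29.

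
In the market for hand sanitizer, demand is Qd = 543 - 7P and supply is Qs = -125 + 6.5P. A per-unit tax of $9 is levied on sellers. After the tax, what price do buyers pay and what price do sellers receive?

Pre-tax equilibrium: P* = 1336/27, Q* = 5309/27.
Tax on sellers shifts supply to Qs = -125 + 6.5(P − 9) = -183.5 + 6.5P.
543 - 7P = -183.5 + 6.5P gives buyer price Pb = 1453/27; sellers receive Ps = 1453/27 − 9 = 1210/27.
New quantity: Q = 543 − 7(1453/27) = 4490/27.

Buyers pay 1453/27, sellers receive 1210/27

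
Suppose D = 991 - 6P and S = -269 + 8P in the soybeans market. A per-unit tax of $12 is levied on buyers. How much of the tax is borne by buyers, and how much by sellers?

Buyers bear 48/7, sellers bear 36/7

Pre-tax equilibrium: P* = 90, Q* = 451.
Tax on buyers shifts demand to D = 991 − 6(P + 12) = 919 - 6P.
919 - 6P = -269 + 8P gives seller price Ps = 594/7; buyers pay Pb = 594/7 + 12 = 678/7.
New quantity: Q = 991 − 6(678/7) = 2869/7.
Buyer burden = 678/7 − 90 = 48/7; seller burden = 90 − 594/7 = 36/7.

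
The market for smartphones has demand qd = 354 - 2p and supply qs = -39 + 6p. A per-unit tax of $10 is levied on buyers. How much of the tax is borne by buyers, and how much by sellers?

Pre-tax equilibrium: p* = 49.125, q* = 255.75.
Tax on buyers shifts demand to qd = 354 − 2(p + 10) = 334 - 2p.
334 - 2p = -39 + 6p gives seller price ps = 46.625; buyers pay pb = 46.625 + 10 = 56.625.
New quantity: q = 354 − 2(56.625) = 240.75.
Buyer burden = 56.625 − 49.125 = 7.5; seller burden = 49.125 − 46.625 = 2.5.

Buyers bear $7.5, sellers bear $2.5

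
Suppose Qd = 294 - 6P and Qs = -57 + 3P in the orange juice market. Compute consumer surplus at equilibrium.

Equilibrium: 294 - 6P = -57 + 3P gives P* = 39, Q* = 60.
Demand choke price (Qd = 0): P = 49.
CS = ½(49 − 39)(60) = 300.

Consumer surplus = 300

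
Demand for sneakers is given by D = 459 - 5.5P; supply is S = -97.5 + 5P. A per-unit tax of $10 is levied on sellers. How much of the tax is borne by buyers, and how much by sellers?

Buyers bear 100/21, sellers bear 110/21

Pre-tax equilibrium: P* = 53, Q* = 167.5.
Tax on sellers shifts supply to S = -97.5 + 5(P − 10) = -147.5 + 5P.
459 - 5.5P = -147.5 + 5P gives buyer price Pb = 1213/21; sellers receive Ps = 1213/21 − 10 = 1003/21.
New quantity: Q = 459 − 5.5(1213/21) = 5935/42.
Buyer burden = 1213/21 − 53 = 100/21; seller burden = 53 − 1003/21 = 110/21.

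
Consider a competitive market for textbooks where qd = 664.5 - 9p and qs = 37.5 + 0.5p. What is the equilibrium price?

Set qd = qs: 664.5 - 9p = 37.5 + 0.5p.
627 = 9.5p, so p* = 66.
q* = 664.5 − 9(66) = 70.5.

p* = 66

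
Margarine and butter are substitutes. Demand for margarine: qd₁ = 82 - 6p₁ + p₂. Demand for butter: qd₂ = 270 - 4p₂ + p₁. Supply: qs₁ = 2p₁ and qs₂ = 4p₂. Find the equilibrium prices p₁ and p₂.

p₁ = 926/63, p₂ = 2242/63

Market 1: 82 - 6p₁ + p₂ = 2p₁ → 8p₁ - p₂ = 82.
Market 2: 8p₂ - p₁ = 270.
Eliminating p₂: 8×(1) + 1×(2) gives 63p₁ = 926, so p₁ = 926/63.
Back-substitute into (2): p₂ = (270 + 1×926/63) / 8 = 2242/63.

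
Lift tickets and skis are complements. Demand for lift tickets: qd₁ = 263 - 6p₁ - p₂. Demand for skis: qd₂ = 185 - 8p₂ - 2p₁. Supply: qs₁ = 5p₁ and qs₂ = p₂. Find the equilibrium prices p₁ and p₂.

Market 1: 263 - 6p₁ - p₂ = 5p₁ → 11p₁ + p₂ = 263.
Market 2: 9p₂ + 2p₁ = 185.
Eliminating p₂: 9×(1) − 1×(2) gives 97p₁ = 2182, so p₁ = 2182/97.
Back-substitute into (2): p₂ = (185 − 2×2182/97) / 9 = 1509/97.

p₁ = 2182/97, p₂ = 1509/97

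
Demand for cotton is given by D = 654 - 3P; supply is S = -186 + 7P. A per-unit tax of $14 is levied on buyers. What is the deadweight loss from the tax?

Pre-tax equilibrium: P* = 84, Q* = 402.
Tax on buyers shifts demand to D = 654 − 3(P + 14) = 612 - 3P.
612 - 3P = -186 + 7P gives seller price Ps = 79.8; buyers pay Pb = 79.8 + 14 = 93.8.
New quantity: Q = 654 − 3(93.8) = 372.6.
DWL = ½ × 14 × (402 − 372.6) = 205.8.

Deadweight loss = 205.8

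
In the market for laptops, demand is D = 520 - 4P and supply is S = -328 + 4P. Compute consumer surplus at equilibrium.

Equilibrium: 520 - 4P = -328 + 4P gives P* = 106, Q* = 96.
Demand choke price (D = 0): P = 130.
CS = ½(130 − 106)(96) = 1152.

Consumer surplus = 1152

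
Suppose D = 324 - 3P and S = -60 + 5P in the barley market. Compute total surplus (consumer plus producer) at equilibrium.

Total surplus = 8640

Equilibrium: 324 - 3P = -60 + 5P gives P* = 48, Q* = 180.
Demand choke price: P = 108; supply starts at P = 12.
CS = ½(108 − 48)(180) = 5400; PS = ½(48 − 12)(180) = 3240.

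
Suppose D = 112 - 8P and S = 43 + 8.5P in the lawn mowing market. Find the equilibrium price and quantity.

Set D = S: 112 - 8P = 43 + 8.5P.
69 = 16.5P, so P* = 46/11.
Q* = 112 − 8(46/11) = 864/11.

P* = 46/11, Q* = 864/11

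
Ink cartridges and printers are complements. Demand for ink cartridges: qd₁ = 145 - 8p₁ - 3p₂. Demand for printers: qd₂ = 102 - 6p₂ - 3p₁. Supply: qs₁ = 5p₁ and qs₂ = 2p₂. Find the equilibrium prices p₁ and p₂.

Market 1: 145 - 8p₁ - 3p₂ = 5p₁ → 13p₁ + 3p₂ = 145.
Market 2: 8p₂ + 3p₁ = 102.
Eliminating p₂: 8×(1) − 3×(2) gives 95p₁ = 854, so p₁ = 854/95.
Back-substitute into (2): p₂ = (102 − 3×854/95) / 8 = 891/95.

p₁ = 854/95, p₂ = 891/95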